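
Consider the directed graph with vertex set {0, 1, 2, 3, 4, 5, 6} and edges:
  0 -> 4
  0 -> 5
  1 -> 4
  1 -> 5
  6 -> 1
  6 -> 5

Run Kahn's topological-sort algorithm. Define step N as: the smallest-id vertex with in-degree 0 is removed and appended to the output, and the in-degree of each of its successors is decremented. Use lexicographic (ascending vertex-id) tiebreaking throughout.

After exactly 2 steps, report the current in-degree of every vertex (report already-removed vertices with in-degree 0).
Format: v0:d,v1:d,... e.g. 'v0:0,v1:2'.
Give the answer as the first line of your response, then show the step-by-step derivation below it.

v0:0,v1:1,v2:0,v3:0,v4:1,v5:2,v6:0

step 1: output 0; order=[0]; indeg=(0,1,0,0,1,2,0)
step 2: output 2; order=[0,2]; indeg=(0,1,0,0,1,2,0)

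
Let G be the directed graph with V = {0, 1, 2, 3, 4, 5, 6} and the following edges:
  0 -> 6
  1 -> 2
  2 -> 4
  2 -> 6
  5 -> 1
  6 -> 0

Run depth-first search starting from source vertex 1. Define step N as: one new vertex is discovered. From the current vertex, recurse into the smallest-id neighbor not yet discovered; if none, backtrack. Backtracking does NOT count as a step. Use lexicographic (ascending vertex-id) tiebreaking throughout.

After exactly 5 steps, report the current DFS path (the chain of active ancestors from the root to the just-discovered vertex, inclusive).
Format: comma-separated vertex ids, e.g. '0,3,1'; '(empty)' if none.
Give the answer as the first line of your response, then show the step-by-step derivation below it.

1,2,6,0

step 1: discover 1; path=1; order=1
step 2: discover 2; path=1>2; order=1,2
step 3: discover 4; path=1>2>4; order=1,2,4
step 4: discover 6; path=1>2>6; order=1,2,4,6
step 5: discover 0; path=1>2>6>0; order=1,2,4,6,0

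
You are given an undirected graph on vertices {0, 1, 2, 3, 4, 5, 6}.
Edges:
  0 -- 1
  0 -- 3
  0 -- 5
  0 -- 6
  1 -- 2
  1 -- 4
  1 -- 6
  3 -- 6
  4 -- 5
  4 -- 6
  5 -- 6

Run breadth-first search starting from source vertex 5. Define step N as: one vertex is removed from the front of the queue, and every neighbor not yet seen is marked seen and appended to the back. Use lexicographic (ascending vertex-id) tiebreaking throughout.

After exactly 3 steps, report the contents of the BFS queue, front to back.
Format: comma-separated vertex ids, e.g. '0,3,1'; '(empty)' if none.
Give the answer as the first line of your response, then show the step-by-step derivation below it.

6,1,3

step 1: dequeue 5; queue=[0,4,6]; order=5
step 2: dequeue 0; queue=[4,6,1,3]; order=5,0
step 3: dequeue 4; queue=[6,1,3]; order=5,0,4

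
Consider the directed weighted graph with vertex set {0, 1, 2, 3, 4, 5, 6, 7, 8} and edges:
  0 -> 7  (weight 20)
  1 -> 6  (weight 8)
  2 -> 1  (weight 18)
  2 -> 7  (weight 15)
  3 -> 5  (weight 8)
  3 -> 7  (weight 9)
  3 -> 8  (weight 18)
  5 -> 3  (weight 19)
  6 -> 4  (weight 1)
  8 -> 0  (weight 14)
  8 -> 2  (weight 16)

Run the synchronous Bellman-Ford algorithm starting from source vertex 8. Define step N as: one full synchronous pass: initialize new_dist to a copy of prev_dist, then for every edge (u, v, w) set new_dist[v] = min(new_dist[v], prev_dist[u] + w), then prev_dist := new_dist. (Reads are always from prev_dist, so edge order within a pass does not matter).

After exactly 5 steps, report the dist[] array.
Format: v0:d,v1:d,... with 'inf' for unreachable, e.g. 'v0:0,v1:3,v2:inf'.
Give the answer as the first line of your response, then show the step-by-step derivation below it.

v0:14,v1:34,v2:16,v3:inf,v4:43,v5:inf,v6:42,v7:31,v8:0

step 1: dist = v0:14,v1:inf,v2:16,v3:inf,v4:inf,v5:inf,v6:inf,v7:inf,v8:0
step 2: dist = v0:14,v1:34,v2:16,v3:inf,v4:inf,v5:inf,v6:inf,v7:31,v8:0
step 3: dist = v0:14,v1:34,v2:16,v3:inf,v4:inf,v5:inf,v6:42,v7:31,v8:0
step 4: dist = v0:14,v1:34,v2:16,v3:inf,v4:43,v5:inf,v6:42,v7:31,v8:0
step 5: dist = v0:14,v1:34,v2:16,v3:inf,v4:43,v5:inf,v6:42,v7:31,v8:0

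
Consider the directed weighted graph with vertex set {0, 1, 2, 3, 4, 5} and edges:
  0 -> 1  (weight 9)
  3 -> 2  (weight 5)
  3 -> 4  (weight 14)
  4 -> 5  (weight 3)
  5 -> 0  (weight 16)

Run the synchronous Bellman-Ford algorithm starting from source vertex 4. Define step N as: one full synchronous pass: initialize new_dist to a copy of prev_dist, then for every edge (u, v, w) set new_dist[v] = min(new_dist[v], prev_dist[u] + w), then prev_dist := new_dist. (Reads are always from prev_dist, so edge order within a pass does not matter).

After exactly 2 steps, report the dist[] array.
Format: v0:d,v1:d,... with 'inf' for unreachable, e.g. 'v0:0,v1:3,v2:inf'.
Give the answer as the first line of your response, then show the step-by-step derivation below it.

v0:19,v1:inf,v2:inf,v3:inf,v4:0,v5:3

step 1: dist = v0:inf,v1:inf,v2:inf,v3:inf,v4:0,v5:3
step 2: dist = v0:19,v1:inf,v2:inf,v3:inf,v4:0,v5:3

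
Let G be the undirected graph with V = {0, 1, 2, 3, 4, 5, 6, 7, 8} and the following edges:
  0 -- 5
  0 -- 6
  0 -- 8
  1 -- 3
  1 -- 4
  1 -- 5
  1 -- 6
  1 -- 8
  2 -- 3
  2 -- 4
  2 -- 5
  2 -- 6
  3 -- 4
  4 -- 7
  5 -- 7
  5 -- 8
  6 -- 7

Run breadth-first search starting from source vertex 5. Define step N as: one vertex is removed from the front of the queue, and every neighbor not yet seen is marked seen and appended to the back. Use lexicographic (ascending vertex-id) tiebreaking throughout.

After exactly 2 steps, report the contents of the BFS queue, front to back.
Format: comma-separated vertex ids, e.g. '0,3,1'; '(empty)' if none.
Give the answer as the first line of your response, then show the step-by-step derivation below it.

1,2,7,8,6

step 1: dequeue 5; queue=[0,1,2,7,8]; order=5
step 2: dequeue 0; queue=[1,2,7,8,6]; order=5,0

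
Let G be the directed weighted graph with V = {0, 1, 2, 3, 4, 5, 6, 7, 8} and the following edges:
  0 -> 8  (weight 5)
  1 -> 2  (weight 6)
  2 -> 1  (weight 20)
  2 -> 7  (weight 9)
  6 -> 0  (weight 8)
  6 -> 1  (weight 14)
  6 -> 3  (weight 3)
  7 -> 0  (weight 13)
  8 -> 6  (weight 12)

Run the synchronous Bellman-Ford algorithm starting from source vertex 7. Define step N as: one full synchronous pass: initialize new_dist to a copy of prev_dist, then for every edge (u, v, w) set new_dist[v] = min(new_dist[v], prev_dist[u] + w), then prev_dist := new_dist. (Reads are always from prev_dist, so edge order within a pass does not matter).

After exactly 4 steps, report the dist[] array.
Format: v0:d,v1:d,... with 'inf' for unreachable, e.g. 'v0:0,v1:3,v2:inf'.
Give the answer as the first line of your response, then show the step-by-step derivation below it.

v0:13,v1:44,v2:inf,v3:33,v4:inf,v5:inf,v6:30,v7:0,v8:18

step 1: dist = v0:13,v1:inf,v2:inf,v3:inf,v4:inf,v5:inf,v6:inf,v7:0,v8:inf
step 2: dist = v0:13,v1:inf,v2:inf,v3:inf,v4:inf,v5:inf,v6:inf,v7:0,v8:18
step 3: dist = v0:13,v1:inf,v2:inf,v3:inf,v4:inf,v5:inf,v6:30,v7:0,v8:18
step 4: dist = v0:13,v1:44,v2:inf,v3:33,v4:inf,v5:inf,v6:30,v7:0,v8:18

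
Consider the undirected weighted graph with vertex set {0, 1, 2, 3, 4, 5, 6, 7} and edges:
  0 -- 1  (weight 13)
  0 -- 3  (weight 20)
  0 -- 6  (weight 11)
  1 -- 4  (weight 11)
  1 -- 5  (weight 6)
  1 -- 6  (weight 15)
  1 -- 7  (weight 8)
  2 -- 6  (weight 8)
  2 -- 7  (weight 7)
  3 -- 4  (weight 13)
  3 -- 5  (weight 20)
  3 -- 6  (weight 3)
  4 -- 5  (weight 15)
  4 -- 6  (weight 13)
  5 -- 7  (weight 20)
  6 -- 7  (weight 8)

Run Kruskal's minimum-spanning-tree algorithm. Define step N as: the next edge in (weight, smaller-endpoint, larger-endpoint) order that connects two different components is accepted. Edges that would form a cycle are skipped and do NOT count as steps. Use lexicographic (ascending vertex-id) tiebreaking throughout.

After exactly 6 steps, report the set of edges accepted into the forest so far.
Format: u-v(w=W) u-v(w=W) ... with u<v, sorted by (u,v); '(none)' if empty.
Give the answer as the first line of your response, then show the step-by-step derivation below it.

0-6(w=11) 1-5(w=6) 1-7(w=8) 2-6(w=8) 2-7(w=7) 3-6(w=3)

step 1: add edge 3-6 (w=3); MST = {3-6(w=3)}
step 2: add edge 1-5 (w=6); MST = {1-5(w=6) 3-6(w=3)}
step 3: add edge 2-7 (w=7); MST = {1-5(w=6) 2-7(w=7) 3-6(w=3)}
step 4: add edge 1-7 (w=8); MST = {1-5(w=6) 1-7(w=8) 2-7(w=7) 3-6(w=3)}
step 5: add edge 2-6 (w=8); MST = {1-5(w=6) 1-7(w=8) 2-6(w=8) 2-7(w=7) 3-6(w=3)}
step 6: add edge 0-6 (w=11); MST = {0-6(w=11) 1-5(w=6) 1-7(w=8) 2-6(w=8) 2-7(w=7) 3-6(w=3)}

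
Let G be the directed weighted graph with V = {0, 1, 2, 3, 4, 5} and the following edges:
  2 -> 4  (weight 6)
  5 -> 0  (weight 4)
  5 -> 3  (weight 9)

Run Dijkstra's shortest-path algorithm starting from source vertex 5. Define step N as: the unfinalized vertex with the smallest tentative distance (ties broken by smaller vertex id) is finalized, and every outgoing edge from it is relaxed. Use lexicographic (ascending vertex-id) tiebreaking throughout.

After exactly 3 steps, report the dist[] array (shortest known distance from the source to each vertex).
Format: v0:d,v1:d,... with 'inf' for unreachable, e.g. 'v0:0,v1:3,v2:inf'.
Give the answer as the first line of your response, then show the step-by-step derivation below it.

v0:4,v1:inf,v2:inf,v3:9,v4:inf,v5:0

step 1: dist = v0:4,v1:inf,v2:inf,v3:9,v4:inf,v5:0
step 2: dist = v0:4,v1:inf,v2:inf,v3:9,v4:inf,v5:0
step 3: dist = v0:4,v1:inf,v2:inf,v3:9,v4:inf,v5:0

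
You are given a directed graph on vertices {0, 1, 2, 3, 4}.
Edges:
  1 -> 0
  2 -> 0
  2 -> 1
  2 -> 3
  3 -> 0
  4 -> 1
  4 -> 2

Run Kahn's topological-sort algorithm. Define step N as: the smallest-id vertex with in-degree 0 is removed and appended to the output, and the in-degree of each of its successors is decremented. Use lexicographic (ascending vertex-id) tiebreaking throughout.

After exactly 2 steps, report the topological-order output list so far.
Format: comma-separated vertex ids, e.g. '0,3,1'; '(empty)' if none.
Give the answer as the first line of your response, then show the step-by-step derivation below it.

4,2

step 1: output 4; order=[4]; indeg=(3,1,0,1,0)
step 2: output 2; order=[4,2]; indeg=(2,0,0,0,0)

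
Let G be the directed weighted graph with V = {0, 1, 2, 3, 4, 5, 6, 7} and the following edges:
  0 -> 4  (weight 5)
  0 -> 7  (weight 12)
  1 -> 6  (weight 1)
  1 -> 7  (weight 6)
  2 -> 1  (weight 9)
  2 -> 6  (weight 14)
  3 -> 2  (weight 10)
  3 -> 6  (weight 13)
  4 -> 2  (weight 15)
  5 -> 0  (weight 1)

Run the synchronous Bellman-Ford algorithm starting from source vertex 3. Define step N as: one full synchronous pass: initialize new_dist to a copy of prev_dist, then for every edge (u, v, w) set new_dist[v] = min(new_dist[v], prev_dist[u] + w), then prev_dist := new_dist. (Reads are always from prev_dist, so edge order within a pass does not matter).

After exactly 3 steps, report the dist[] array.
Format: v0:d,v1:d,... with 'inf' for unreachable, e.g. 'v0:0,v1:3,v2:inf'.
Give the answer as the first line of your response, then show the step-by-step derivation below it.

v0:inf,v1:19,v2:10,v3:0,v4:inf,v5:inf,v6:13,v7:25

step 1: dist = v0:inf,v1:inf,v2:10,v3:0,v4:inf,v5:inf,v6:13,v7:inf
step 2: dist = v0:inf,v1:19,v2:10,v3:0,v4:inf,v5:inf,v6:13,v7:inf
step 3: dist = v0:inf,v1:19,v2:10,v3:0,v4:inf,v5:inf,v6:13,v7:25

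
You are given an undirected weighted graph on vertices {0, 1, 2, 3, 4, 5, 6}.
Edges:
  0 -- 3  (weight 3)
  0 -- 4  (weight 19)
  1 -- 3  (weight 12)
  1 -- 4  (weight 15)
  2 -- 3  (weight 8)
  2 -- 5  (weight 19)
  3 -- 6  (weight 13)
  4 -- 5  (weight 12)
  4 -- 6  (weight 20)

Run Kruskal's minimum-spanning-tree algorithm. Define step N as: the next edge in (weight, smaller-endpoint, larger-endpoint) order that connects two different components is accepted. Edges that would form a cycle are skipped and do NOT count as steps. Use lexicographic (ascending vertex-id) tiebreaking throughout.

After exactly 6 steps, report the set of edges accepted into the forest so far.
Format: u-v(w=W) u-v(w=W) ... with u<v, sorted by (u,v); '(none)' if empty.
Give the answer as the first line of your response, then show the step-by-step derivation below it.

0-3(w=3) 1-3(w=12) 1-4(w=15) 2-3(w=8) 3-6(w=13) 4-5(w=12)

step 1: add edge 0-3 (w=3); MST = {0-3(w=3)}
step 2: add edge 2-3 (w=8); MST = {0-3(w=3) 2-3(w=8)}
step 3: add edge 1-3 (w=12); MST = {0-3(w=3) 1-3(w=12) 2-3(w=8)}
step 4: add edge 4-5 (w=12); MST = {0-3(w=3) 1-3(w=12) 2-3(w=8) 4-5(w=12)}
step 5: add edge 3-6 (w=13); MST = {0-3(w=3) 1-3(w=12) 2-3(w=8) 3-6(w=13) 4-5(w=12)}
step 6: add edge 1-4 (w=15); MST = {0-3(w=3) 1-3(w=12) 1-4(w=15) 2-3(w=8) 3-6(w=13) 4-5(w=12)}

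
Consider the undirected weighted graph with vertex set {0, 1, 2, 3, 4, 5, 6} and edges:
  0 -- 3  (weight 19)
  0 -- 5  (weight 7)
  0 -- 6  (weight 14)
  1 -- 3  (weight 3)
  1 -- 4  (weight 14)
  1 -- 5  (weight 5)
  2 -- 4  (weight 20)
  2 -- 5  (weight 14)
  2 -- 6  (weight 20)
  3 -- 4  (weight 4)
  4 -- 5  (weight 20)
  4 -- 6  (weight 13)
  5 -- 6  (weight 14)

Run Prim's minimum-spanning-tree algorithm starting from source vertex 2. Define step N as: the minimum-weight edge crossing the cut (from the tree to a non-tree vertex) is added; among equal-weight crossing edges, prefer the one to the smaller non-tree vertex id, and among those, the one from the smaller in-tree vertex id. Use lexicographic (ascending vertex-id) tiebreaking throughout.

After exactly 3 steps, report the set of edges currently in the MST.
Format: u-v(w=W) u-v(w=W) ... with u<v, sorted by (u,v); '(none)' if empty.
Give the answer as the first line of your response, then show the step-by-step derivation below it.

1-3(w=3) 1-5(w=5) 2-5(w=14)

step 1: add edge 2-5 (w=14); MST = {2-5(w=14)}
step 2: add edge 1-5 (w=5); MST = {1-5(w=5) 2-5(w=14)}
step 3: add edge 1-3 (w=3); MST = {1-3(w=3) 1-5(w=5) 2-5(w=14)}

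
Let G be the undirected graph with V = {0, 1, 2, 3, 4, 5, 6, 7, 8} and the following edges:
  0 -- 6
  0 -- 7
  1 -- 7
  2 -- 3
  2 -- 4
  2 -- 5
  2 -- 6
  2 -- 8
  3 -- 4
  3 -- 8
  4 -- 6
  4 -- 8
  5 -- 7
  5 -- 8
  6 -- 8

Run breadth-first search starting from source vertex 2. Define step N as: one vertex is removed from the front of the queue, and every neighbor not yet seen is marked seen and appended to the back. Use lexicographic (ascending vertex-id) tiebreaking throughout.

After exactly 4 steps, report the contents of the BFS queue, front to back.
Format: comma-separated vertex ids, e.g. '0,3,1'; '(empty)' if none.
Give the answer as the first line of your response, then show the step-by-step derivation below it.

6,8,7

step 1: dequeue 2; queue=[3,4,5,6,8]; order=2
step 2: dequeue 3; queue=[4,5,6,8]; order=2,3
step 3: dequeue 4; queue=[5,6,8]; order=2,3,4
step 4: dequeue 5; queue=[6,8,7]; order=2,3,4,5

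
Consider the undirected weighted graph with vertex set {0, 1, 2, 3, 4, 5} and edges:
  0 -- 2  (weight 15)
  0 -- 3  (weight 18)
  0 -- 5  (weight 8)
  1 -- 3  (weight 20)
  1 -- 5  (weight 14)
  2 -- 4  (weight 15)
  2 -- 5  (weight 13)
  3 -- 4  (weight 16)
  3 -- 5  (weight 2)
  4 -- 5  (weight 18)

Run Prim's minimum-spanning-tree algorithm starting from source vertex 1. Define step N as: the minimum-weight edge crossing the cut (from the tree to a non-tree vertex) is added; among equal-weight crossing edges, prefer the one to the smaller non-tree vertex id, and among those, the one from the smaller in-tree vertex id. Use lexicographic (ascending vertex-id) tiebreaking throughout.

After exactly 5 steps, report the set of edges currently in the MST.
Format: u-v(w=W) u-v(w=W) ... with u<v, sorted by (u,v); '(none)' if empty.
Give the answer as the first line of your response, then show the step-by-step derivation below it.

0-5(w=8) 1-5(w=14) 2-4(w=15) 2-5(w=13) 3-5(w=2)

step 1: add edge 1-5 (w=14); MST = {1-5(w=14)}
step 2: add edge 3-5 (w=2); MST = {1-5(w=14) 3-5(w=2)}
step 3: add edge 0-5 (w=8); MST = {0-5(w=8) 1-5(w=14) 3-5(w=2)}
step 4: add edge 2-5 (w=13); MST = {0-5(w=8) 1-5(w=14) 2-5(w=13) 3-5(w=2)}
step 5: add edge 2-4 (w=15); MST = {0-5(w=8) 1-5(w=14) 2-4(w=15) 2-5(w=13) 3-5(w=2)}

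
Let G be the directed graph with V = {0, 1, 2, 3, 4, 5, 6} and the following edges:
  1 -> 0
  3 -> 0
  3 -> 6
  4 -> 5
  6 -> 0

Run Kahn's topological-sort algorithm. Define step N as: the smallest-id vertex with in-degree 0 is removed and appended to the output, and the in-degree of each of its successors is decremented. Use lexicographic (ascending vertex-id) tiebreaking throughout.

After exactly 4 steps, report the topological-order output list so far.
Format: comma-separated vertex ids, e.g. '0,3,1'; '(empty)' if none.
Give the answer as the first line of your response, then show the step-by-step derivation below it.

1,2,3,4

step 1: output 1; order=[1]; indeg=(2,0,0,0,0,1,1)
step 2: output 2; order=[1,2]; indeg=(2,0,0,0,0,1,1)
step 3: output 3; order=[1,2,3]; indeg=(1,0,0,0,0,1,0)
step 4: output 4; order=[1,2,3,4]; indeg=(1,0,0,0,0,0,0)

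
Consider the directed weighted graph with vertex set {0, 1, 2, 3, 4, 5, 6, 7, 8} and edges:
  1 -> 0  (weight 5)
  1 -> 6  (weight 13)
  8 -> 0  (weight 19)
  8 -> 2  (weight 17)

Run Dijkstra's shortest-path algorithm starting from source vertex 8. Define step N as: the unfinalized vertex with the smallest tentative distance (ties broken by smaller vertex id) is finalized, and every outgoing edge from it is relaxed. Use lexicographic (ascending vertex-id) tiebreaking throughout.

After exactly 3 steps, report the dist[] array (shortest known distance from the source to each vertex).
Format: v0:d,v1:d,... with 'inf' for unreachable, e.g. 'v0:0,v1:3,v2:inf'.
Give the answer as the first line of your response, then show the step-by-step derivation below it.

v0:19,v1:inf,v2:17,v3:inf,v4:inf,v5:inf,v6:inf,v7:inf,v8:0

step 1: dist = v0:19,v1:inf,v2:17,v3:inf,v4:inf,v5:inf,v6:inf,v7:inf,v8:0
step 2: dist = v0:19,v1:inf,v2:17,v3:inf,v4:inf,v5:inf,v6:inf,v7:inf,v8:0
step 3: dist = v0:19,v1:inf,v2:17,v3:inf,v4:inf,v5:inf,v6:inf,v7:inf,v8:0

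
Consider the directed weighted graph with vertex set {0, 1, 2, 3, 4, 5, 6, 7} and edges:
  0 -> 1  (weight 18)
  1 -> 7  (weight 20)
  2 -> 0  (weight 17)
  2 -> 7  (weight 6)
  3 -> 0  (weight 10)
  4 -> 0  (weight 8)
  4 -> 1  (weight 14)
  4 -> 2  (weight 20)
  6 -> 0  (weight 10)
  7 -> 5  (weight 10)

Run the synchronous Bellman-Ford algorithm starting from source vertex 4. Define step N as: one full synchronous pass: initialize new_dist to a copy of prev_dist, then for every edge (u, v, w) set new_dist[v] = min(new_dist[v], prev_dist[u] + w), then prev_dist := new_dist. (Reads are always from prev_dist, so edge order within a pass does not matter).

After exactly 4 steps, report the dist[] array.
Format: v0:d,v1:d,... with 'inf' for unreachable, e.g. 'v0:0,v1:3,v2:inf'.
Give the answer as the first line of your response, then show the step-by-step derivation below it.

v0:8,v1:14,v2:20,v3:inf,v4:0,v5:36,v6:inf,v7:26

step 1: dist = v0:8,v1:14,v2:20,v3:inf,v4:0,v5:inf,v6:inf,v7:inf
step 2: dist = v0:8,v1:14,v2:20,v3:inf,v4:0,v5:inf,v6:inf,v7:26
step 3: dist = v0:8,v1:14,v2:20,v3:inf,v4:0,v5:36,v6:inf,v7:26
step 4: dist = v0:8,v1:14,v2:20,v3:inf,v4:0,v5:36,v6:inf,v7:26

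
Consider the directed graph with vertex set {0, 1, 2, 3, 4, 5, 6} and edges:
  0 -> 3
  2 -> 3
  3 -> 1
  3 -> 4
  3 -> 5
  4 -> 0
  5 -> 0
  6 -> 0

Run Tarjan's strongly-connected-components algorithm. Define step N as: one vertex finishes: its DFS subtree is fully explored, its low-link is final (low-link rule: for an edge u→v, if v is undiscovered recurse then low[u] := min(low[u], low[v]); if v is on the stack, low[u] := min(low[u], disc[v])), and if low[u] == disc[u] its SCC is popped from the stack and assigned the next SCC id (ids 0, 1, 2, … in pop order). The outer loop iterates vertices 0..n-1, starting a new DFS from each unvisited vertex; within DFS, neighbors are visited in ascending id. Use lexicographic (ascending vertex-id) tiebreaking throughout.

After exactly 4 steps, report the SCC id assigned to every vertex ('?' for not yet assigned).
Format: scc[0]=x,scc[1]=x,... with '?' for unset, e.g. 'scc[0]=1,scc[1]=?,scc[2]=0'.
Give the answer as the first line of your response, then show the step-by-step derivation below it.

scc[0]=?,scc[1]=0,scc[2]=?,scc[3]=?,scc[4]=?,scc[5]=?,scc[6]=?

step 1: low=(low[0]=0,low[1]=2,low[2]=?,low[3]=1,low[4]=?,low[5]=?,low[6]=?); scc=(scc[0]=?,scc[1]=0,scc[2]=?,scc[3]=?,scc[4]=?,scc[5]=?,scc[6]=?)
step 2: low=(low[0]=0,low[1]=2,low[2]=?,low[3]=1,low[4]=0,low[5]=?,low[6]=?); scc=(scc[0]=?,scc[1]=0,scc[2]=?,scc[3]=?,scc[4]=?,scc[5]=?,scc[6]=?)
step 3: low=(low[0]=0,low[1]=2,low[2]=?,low[3]=0,low[4]=0,low[5]=0,low[6]=?); scc=(scc[0]=?,scc[1]=0,scc[2]=?,scc[3]=?,scc[4]=?,scc[5]=?,scc[6]=?)
step 4: low=(low[0]=0,low[1]=2,low[2]=?,low[3]=0,low[4]=0,low[5]=0,low[6]=?); scc=(scc[0]=?,scc[1]=0,scc[2]=?,scc[3]=?,scc[4]=?,scc[5]=?,scc[6]=?)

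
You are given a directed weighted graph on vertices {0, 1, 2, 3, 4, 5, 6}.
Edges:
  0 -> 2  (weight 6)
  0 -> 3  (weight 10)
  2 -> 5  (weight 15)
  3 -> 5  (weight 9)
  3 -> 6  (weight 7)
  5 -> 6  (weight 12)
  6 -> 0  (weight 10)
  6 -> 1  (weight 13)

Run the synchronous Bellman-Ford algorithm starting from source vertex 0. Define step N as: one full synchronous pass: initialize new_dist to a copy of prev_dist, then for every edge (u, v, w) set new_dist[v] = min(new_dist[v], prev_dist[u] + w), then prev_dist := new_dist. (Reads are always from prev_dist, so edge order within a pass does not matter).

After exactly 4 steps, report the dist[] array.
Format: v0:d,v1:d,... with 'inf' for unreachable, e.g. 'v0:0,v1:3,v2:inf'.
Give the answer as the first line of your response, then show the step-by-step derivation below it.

v0:0,v1:30,v2:6,v3:10,v4:inf,v5:19,v6:17

step 1: dist = v0:0,v1:inf,v2:6,v3:10,v4:inf,v5:inf,v6:inf
step 2: dist = v0:0,v1:inf,v2:6,v3:10,v4:inf,v5:19,v6:17
step 3: dist = v0:0,v1:30,v2:6,v3:10,v4:inf,v5:19,v6:17
step 4: dist = v0:0,v1:30,v2:6,v3:10,v4:inf,v5:19,v6:17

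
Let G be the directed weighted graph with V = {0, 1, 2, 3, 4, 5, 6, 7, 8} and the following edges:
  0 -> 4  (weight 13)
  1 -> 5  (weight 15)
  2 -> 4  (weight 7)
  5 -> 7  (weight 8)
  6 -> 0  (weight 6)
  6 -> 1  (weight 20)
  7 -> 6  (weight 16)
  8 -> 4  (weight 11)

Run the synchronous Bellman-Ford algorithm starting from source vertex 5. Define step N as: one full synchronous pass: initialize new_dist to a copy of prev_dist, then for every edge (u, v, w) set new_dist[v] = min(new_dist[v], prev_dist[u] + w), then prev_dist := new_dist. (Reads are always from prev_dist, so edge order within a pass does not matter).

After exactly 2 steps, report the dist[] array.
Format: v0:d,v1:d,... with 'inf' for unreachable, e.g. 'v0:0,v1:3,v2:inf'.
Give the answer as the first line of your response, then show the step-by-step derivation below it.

v0:inf,v1:inf,v2:inf,v3:inf,v4:inf,v5:0,v6:24,v7:8,v8:inf

step 1: dist = v0:inf,v1:inf,v2:inf,v3:inf,v4:inf,v5:0,v6:inf,v7:8,v8:inf
step 2: dist = v0:inf,v1:inf,v2:inf,v3:inf,v4:inf,v5:0,v6:24,v7:8,v8:inf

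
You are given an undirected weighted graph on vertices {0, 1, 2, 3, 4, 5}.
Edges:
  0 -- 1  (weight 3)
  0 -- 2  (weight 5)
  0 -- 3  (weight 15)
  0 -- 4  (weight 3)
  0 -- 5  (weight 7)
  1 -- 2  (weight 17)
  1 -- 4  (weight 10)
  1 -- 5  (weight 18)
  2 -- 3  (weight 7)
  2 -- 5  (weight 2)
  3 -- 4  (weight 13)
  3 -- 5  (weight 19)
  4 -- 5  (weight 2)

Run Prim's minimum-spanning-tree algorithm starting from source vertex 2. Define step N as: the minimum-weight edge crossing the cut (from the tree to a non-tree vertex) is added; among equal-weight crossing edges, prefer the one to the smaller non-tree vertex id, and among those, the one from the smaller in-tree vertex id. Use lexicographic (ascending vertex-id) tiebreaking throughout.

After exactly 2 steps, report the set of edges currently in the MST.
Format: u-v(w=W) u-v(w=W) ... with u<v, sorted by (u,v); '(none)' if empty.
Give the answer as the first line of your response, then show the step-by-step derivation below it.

2-5(w=2) 4-5(w=2)

step 1: add edge 2-5 (w=2); MST = {2-5(w=2)}
step 2: add edge 4-5 (w=2); MST = {2-5(w=2) 4-5(w=2)}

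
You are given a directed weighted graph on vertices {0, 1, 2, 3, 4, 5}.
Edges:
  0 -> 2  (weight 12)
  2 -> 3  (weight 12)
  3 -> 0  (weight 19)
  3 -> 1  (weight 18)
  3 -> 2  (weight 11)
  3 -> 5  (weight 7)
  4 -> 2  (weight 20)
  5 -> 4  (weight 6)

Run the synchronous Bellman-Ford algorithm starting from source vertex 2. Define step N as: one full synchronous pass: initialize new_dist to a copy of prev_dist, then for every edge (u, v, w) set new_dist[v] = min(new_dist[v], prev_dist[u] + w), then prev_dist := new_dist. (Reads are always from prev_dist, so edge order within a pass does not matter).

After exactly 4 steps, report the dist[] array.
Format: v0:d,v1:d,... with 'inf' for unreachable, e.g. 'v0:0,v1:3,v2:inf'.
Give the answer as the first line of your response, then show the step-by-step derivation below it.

v0:31,v1:30,v2:0,v3:12,v4:25,v5:19

step 1: dist = v0:inf,v1:inf,v2:0,v3:12,v4:inf,v5:inf
step 2: dist = v0:31,v1:30,v2:0,v3:12,v4:inf,v5:19
step 3: dist = v0:31,v1:30,v2:0,v3:12,v4:25,v5:19
step 4: dist = v0:31,v1:30,v2:0,v3:12,v4:25,v5:19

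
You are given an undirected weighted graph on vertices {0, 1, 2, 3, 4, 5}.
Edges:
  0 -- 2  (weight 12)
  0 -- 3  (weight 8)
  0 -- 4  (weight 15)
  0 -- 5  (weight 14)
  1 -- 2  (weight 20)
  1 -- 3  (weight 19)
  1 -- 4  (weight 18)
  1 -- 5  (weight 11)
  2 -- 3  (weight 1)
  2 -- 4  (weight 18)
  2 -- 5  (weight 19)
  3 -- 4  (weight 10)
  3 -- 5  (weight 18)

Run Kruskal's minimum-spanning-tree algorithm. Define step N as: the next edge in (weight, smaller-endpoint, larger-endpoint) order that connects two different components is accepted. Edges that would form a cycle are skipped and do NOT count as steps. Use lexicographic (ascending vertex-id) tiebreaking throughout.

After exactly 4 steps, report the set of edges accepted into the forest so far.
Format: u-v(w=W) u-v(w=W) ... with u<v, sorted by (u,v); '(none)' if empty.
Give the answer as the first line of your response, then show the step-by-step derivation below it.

0-3(w=8) 1-5(w=11) 2-3(w=1) 3-4(w=10)

step 1: add edge 2-3 (w=1); MST = {2-3(w=1)}
step 2: add edge 0-3 (w=8); MST = {0-3(w=8) 2-3(w=1)}
step 3: add edge 3-4 (w=10); MST = {0-3(w=8) 2-3(w=1) 3-4(w=10)}
step 4: add edge 1-5 (w=11); MST = {0-3(w=8) 1-5(w=11) 2-3(w=1) 3-4(w=10)}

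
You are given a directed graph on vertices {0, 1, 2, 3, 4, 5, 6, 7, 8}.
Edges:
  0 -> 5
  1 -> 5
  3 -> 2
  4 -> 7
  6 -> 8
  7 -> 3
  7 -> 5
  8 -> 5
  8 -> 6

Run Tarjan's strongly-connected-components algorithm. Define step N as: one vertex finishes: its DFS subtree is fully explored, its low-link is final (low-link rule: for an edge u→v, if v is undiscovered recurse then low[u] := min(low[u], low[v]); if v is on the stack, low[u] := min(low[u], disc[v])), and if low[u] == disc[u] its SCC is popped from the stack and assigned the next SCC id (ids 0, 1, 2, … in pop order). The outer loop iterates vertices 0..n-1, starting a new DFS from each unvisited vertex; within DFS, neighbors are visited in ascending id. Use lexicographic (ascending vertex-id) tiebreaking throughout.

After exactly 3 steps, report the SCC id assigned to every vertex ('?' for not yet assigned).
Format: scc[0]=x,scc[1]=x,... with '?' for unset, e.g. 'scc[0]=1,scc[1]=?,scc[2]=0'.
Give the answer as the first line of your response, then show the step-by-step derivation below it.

scc[0]=1,scc[1]=2,scc[2]=?,scc[3]=?,scc[4]=?,scc[5]=0,scc[6]=?,scc[7]=?,scc[8]=?

step 1: low=(low[0]=0,low[1]=?,low[2]=?,low[3]=?,low[4]=?,low[5]=1,low[6]=?,low[7]=?,low[8]=?); scc=(scc[0]=?,scc[1]=?,scc[2]=?,scc[3]=?,scc[4]=?,scc[5]=0,scc[6]=?,scc[7]=?,scc[8]=?)
step 2: low=(low[0]=0,low[1]=?,low[2]=?,low[3]=?,low[4]=?,low[5]=1,low[6]=?,low[7]=?,low[8]=?); scc=(scc[0]=1,scc[1]=?,scc[2]=?,scc[3]=?,scc[4]=?,scc[5]=0,scc[6]=?,scc[7]=?,scc[8]=?)
step 3: low=(low[0]=0,low[1]=2,low[2]=?,low[3]=?,low[4]=?,low[5]=1,low[6]=?,low[7]=?,low[8]=?); scc=(scc[0]=1,scc[1]=2,scc[2]=?,scc[3]=?,scc[4]=?,scc[5]=0,scc[6]=?,scc[7]=?,scc[8]=?)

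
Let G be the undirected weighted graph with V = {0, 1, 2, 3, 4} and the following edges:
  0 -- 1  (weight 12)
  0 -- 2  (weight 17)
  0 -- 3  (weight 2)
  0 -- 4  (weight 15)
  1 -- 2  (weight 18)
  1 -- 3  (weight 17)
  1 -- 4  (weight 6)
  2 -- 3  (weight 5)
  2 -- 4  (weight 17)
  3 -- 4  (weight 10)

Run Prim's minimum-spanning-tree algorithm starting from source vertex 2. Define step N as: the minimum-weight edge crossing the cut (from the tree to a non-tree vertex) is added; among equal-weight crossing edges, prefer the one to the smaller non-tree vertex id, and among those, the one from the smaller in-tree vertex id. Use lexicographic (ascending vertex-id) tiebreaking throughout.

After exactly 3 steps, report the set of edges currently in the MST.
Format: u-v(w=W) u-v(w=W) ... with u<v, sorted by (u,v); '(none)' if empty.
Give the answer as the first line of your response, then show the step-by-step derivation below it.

0-3(w=2) 2-3(w=5) 3-4(w=10)

step 1: add edge 2-3 (w=5); MST = {2-3(w=5)}
step 2: add edge 0-3 (w=2); MST = {0-3(w=2) 2-3(w=5)}
step 3: add edge 3-4 (w=10); MST = {0-3(w=2) 2-3(w=5) 3-4(w=10)}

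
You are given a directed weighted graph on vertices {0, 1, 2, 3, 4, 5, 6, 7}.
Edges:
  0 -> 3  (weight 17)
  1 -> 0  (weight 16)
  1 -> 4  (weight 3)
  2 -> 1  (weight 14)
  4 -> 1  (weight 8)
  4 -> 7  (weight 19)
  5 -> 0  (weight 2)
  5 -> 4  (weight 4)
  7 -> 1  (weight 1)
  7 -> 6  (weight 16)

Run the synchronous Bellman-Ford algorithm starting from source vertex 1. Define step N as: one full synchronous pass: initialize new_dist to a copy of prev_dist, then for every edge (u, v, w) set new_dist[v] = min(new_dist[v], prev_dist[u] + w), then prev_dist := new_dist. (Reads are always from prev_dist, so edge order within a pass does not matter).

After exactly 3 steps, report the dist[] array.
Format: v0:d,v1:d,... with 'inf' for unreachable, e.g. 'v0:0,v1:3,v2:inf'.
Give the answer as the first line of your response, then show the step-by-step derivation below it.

v0:16,v1:0,v2:inf,v3:33,v4:3,v5:inf,v6:38,v7:22

step 1: dist = v0:16,v1:0,v2:inf,v3:inf,v4:3,v5:inf,v6:inf,v7:inf
step 2: dist = v0:16,v1:0,v2:inf,v3:33,v4:3,v5:inf,v6:inf,v7:22
step 3: dist = v0:16,v1:0,v2:inf,v3:33,v4:3,v5:inf,v6:38,v7:22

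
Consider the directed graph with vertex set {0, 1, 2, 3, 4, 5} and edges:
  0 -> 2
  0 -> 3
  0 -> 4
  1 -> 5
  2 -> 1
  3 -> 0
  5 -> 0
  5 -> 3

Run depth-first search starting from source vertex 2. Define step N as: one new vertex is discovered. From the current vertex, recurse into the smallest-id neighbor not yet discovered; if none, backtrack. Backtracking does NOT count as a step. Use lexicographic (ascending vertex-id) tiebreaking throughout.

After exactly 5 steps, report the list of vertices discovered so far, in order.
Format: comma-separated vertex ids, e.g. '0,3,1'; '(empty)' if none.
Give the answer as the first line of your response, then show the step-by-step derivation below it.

2,1,5,0,3

step 1: discover 2; path=2; order=2
step 2: discover 1; path=2>1; order=2,1
step 3: discover 5; path=2>1>5; order=2,1,5
step 4: discover 0; path=2>1>5>0; order=2,1,5,0
step 5: discover 3; path=2>1>5>0>3; order=2,1,5,0,3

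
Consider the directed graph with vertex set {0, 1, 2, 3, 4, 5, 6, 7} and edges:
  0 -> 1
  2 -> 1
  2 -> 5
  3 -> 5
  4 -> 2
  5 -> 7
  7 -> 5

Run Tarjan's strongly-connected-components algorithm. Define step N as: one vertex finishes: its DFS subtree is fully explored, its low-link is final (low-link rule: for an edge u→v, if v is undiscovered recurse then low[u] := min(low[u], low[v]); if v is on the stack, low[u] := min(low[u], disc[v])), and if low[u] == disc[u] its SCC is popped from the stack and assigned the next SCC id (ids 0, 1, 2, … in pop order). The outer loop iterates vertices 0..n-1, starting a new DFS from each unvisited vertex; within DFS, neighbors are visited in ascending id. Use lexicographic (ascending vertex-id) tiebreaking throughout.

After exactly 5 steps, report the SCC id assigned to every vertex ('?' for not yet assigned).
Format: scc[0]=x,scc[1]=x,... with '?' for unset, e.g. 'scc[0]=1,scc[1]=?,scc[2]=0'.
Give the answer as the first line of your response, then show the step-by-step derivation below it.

scc[0]=1,scc[1]=0,scc[2]=3,scc[3]=?,scc[4]=?,scc[5]=2,scc[6]=?,scc[7]=2

step 1: low=(low[0]=0,low[1]=1,low[2]=?,low[3]=?,low[4]=?,low[5]=?,low[6]=?,low[7]=?); scc=(scc[0]=?,scc[1]=0,scc[2]=?,scc[3]=?,scc[4]=?,scc[5]=?,scc[6]=?,scc[7]=?)
step 2: low=(low[0]=0,low[1]=1,low[2]=?,low[3]=?,low[4]=?,low[5]=?,low[6]=?,low[7]=?); scc=(scc[0]=1,scc[1]=0,scc[2]=?,scc[3]=?,scc[4]=?,scc[5]=?,scc[6]=?,scc[7]=?)
step 3: low=(low[0]=0,low[1]=1,low[2]=2,low[3]=?,low[4]=?,low[5]=3,low[6]=?,low[7]=3); scc=(scc[0]=1,scc[1]=0,scc[2]=?,scc[3]=?,scc[4]=?,scc[5]=?,scc[6]=?,scc[7]=?)
step 4: low=(low[0]=0,low[1]=1,low[2]=2,low[3]=?,low[4]=?,low[5]=3,low[6]=?,low[7]=3); scc=(scc[0]=1,scc[1]=0,scc[2]=?,scc[3]=?,scc[4]=?,scc[5]=2,scc[6]=?,scc[7]=2)
step 5: low=(low[0]=0,low[1]=1,low[2]=2,low[3]=?,low[4]=?,low[5]=3,low[6]=?,low[7]=3); scc=(scc[0]=1,scc[1]=0,scc[2]=3,scc[3]=?,scc[4]=?,scc[5]=2,scc[6]=?,scc[7]=2)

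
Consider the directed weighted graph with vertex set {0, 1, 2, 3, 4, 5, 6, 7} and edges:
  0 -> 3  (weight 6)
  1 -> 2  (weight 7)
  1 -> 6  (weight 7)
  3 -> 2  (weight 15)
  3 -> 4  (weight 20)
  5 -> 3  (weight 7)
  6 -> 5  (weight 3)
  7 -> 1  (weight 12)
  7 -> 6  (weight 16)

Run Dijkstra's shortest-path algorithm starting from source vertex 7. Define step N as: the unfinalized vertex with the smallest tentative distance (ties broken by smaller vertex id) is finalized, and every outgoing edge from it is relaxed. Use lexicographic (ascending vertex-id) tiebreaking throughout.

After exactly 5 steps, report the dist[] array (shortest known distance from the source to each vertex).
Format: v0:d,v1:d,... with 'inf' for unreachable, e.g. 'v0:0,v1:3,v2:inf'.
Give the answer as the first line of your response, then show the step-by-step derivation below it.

v0:inf,v1:12,v2:19,v3:26,v4:inf,v5:19,v6:16,v7:0

step 1: dist = v0:inf,v1:12,v2:inf,v3:inf,v4:inf,v5:inf,v6:16,v7:0
step 2: dist = v0:inf,v1:12,v2:19,v3:inf,v4:inf,v5:inf,v6:16,v7:0
step 3: dist = v0:inf,v1:12,v2:19,v3:inf,v4:inf,v5:19,v6:16,v7:0
step 4: dist = v0:inf,v1:12,v2:19,v3:inf,v4:inf,v5:19,v6:16,v7:0
step 5: dist = v0:inf,v1:12,v2:19,v3:26,v4:inf,v5:19,v6:16,v7:0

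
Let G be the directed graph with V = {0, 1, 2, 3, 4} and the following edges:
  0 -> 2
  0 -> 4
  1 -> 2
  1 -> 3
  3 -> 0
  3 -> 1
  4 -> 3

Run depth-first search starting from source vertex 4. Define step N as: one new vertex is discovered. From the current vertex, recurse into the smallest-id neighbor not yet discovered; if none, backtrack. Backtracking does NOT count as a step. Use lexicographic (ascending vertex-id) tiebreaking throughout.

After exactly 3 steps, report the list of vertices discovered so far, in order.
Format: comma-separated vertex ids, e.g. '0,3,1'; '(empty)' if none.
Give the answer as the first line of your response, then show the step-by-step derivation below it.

4,3,0

step 1: discover 4; path=4; order=4
step 2: discover 3; path=4>3; order=4,3
step 3: discover 0; path=4>3>0; order=4,3,0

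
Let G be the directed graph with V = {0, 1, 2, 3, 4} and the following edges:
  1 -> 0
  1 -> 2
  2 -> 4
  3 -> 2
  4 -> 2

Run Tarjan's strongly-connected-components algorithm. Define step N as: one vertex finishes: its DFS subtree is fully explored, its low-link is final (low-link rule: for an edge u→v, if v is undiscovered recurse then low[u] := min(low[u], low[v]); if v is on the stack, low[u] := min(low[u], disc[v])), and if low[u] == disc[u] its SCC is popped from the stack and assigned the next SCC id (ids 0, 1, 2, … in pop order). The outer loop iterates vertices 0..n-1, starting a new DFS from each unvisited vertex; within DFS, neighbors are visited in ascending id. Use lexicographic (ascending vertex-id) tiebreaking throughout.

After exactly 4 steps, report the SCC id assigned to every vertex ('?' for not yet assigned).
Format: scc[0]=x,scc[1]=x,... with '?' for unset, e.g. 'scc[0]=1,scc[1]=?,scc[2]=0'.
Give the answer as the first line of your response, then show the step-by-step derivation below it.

scc[0]=0,scc[1]=2,scc[2]=1,scc[3]=?,scc[4]=1

step 1: low=(low[0]=0,low[1]=?,low[2]=?,low[3]=?,low[4]=?); scc=(scc[0]=0,scc[1]=?,scc[2]=?,scc[3]=?,scc[4]=?)
step 2: low=(low[0]=0,low[1]=1,low[2]=2,low[3]=?,low[4]=2); scc=(scc[0]=0,scc[1]=?,scc[2]=?,scc[3]=?,scc[4]=?)
step 3: low=(low[0]=0,low[1]=1,low[2]=2,low[3]=?,low[4]=2); scc=(scc[0]=0,scc[1]=?,scc[2]=1,scc[3]=?,scc[4]=1)
step 4: low=(low[0]=0,low[1]=1,low[2]=2,low[3]=?,low[4]=2); scc=(scc[0]=0,scc[1]=2,scc[2]=1,scc[3]=?,scc[4]=1)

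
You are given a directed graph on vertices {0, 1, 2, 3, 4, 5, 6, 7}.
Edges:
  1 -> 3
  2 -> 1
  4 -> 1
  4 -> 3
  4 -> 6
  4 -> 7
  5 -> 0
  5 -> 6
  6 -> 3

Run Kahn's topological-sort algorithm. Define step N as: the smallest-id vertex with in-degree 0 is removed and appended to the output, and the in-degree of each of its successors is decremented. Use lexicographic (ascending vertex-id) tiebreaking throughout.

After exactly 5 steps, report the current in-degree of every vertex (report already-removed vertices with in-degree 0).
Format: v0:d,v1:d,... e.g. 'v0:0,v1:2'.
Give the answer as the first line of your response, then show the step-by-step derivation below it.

v0:0,v1:0,v2:0,v3:1,v4:0,v5:0,v6:0,v7:0

step 1: output 2; order=[2]; indeg=(1,1,0,3,0,0,2,1)
step 2: output 4; order=[2,4]; indeg=(1,0,0,2,0,0,1,0)
step 3: output 1; order=[2,4,1]; indeg=(1,0,0,1,0,0,1,0)
step 4: output 5; order=[2,4,1,5]; indeg=(0,0,0,1,0,0,0,0)
step 5: output 0; order=[2,4,1,5,0]; indeg=(0,0,0,1,0,0,0,0)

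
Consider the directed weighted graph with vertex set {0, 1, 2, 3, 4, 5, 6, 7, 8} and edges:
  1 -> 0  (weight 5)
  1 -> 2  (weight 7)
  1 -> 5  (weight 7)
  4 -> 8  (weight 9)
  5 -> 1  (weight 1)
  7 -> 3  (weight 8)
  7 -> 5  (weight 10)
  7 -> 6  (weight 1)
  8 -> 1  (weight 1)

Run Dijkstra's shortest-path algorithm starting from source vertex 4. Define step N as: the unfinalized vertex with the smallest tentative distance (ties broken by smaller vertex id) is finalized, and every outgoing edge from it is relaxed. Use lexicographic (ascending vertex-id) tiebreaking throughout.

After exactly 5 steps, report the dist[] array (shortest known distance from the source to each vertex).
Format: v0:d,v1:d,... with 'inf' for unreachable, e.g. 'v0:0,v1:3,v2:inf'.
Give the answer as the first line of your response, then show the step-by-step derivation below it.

v0:15,v1:10,v2:17,v3:inf,v4:0,v5:17,v6:inf,v7:inf,v8:9

step 1: dist = v0:inf,v1:inf,v2:inf,v3:inf,v4:0,v5:inf,v6:inf,v7:inf,v8:9
step 2: dist = v0:inf,v1:10,v2:inf,v3:inf,v4:0,v5:inf,v6:inf,v7:inf,v8:9
step 3: dist = v0:15,v1:10,v2:17,v3:inf,v4:0,v5:17,v6:inf,v7:inf,v8:9
step 4: dist = v0:15,v1:10,v2:17,v3:inf,v4:0,v5:17,v6:inf,v7:inf,v8:9
step 5: dist = v0:15,v1:10,v2:17,v3:inf,v4:0,v5:17,v6:inf,v7:inf,v8:9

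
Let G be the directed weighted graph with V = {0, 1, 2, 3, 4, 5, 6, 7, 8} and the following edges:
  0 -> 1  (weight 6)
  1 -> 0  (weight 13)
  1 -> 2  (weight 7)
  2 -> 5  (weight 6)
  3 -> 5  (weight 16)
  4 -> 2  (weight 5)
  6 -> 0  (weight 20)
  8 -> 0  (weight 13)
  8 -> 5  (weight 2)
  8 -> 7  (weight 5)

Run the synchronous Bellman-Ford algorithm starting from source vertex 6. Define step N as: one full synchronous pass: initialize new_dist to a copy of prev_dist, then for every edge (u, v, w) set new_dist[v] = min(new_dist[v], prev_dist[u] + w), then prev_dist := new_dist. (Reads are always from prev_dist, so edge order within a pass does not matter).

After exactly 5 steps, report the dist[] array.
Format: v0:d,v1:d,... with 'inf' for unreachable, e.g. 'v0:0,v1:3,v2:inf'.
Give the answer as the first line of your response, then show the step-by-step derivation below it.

v0:20,v1:26,v2:33,v3:inf,v4:inf,v5:39,v6:0,v7:inf,v8:inf

step 1: dist = v0:20,v1:inf,v2:inf,v3:inf,v4:inf,v5:inf,v6:0,v7:inf,v8:inf
step 2: dist = v0:20,v1:26,v2:inf,v3:inf,v4:inf,v5:inf,v6:0,v7:inf,v8:inf
step 3: dist = v0:20,v1:26,v2:33,v3:inf,v4:inf,v5:inf,v6:0,v7:inf,v8:inf
step 4: dist = v0:20,v1:26,v2:33,v3:inf,v4:inf,v5:39,v6:0,v7:inf,v8:inf
step 5: dist = v0:20,v1:26,v2:33,v3:inf,v4:inf,v5:39,v6:0,v7:inf,v8:inf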